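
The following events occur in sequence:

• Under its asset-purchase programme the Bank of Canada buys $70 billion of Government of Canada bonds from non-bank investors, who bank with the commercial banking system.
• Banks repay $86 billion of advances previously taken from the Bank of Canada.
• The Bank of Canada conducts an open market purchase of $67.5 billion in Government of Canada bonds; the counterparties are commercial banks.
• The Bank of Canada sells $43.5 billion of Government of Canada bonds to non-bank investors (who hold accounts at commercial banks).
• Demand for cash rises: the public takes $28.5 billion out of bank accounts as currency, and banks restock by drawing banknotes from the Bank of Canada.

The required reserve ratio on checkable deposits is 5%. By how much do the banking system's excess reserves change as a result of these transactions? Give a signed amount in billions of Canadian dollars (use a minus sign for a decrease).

Asset purchase (from non-banks) $70 billion: reserves +$70B, deposits +$70B.
Discount-window repayment $86 billion: reserves −$86B, deposits 0.
OMO purchase (from banks) $67.5 billion: reserves +$67.5B, deposits 0.
Asset sale (to non-banks) $43.5 billion: reserves −$43.5B, deposits −$43.5B.
Currency withdrawal $28.5 billion: reserves −$28.5B, deposits −$28.5B.
Totals: Δreserves = −$20.5B, Δdeposits = −$2B.
Δrequired reserves = 5% × −$2B = −$0.1B.
Δexcess reserves = Δreserves − Δrequired = −$20.5B − (−$0.1B) = -$20.4 billion.

-$20.4 billion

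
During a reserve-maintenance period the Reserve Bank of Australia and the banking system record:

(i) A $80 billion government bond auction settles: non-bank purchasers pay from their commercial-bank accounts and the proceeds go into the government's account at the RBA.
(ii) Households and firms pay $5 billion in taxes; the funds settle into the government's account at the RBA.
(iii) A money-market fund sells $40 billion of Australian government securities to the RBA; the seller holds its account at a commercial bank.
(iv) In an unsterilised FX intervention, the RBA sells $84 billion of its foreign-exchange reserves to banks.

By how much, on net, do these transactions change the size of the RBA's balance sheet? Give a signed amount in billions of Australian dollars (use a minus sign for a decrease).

Government account inflow $80 billion: only the composition of liabilities changes → 0.
Government account inflow $5 billion: only the composition of liabilities changes → 0.
Asset purchase (from non-banks) $40 billion: an RBA asset is acquired → +$40B.
FX sale $84 billion: an RBA asset is shed → −$84B.
Net: 0 + 0 + 40 − 84 = -$44 billion.

-$44 billion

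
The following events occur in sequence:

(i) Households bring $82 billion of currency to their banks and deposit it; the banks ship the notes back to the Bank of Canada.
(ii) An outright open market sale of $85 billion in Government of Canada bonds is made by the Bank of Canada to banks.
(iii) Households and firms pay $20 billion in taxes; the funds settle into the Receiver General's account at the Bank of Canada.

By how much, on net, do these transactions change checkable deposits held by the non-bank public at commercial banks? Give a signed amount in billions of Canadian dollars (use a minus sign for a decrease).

Bank of Canada balance sheet:
  Assets:      Securities −$85B
  Liabilities: Bank reserves −$23B, Currency in circulation −$82B, Government deposits +$20B
Commercial banking system:
  Assets:      Reserves at CB −$23B, Securities +$85B
  Liabilities: Checkable deposits +$62B
So the change in checkable deposits held by the non-bank public at commercial banks is +$62 billion.

+$62 billion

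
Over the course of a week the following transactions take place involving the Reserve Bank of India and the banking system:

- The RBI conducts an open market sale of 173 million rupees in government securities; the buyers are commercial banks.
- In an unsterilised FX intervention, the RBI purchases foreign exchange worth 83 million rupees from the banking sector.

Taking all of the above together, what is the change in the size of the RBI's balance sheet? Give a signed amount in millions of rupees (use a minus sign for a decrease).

RBI balance sheet:
  Assets:      Securities −173M, Foreign assets +83M
  Liabilities: Bank reserves −90M
Change in total RBI assets = -90 million.

-90 million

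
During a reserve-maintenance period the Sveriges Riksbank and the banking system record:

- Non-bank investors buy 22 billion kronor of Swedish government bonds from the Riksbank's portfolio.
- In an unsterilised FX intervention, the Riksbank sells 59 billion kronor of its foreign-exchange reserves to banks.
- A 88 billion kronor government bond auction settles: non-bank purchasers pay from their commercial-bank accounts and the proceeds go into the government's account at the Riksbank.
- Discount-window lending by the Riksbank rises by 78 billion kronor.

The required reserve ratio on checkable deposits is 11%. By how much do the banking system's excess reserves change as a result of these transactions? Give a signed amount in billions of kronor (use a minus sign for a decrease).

Asset sale (to non-banks) 22 billion kronor: reserves −22B, deposits −22B.
FX sale 59 billion kronor: reserves −59B, deposits 0.
Government account inflow 88 billion kronor: reserves −88B, deposits −88B.
Discount-window loan 78 billion kronor: reserves +78B, deposits 0.
Totals: Δreserves = −91B, Δdeposits = −110B.
Δrequired reserves = 11% × −110B = −12.1B.
Δexcess reserves = Δreserves − Δrequired = −91B − (−12.1B) = -78.9 billion.

-78.9 billion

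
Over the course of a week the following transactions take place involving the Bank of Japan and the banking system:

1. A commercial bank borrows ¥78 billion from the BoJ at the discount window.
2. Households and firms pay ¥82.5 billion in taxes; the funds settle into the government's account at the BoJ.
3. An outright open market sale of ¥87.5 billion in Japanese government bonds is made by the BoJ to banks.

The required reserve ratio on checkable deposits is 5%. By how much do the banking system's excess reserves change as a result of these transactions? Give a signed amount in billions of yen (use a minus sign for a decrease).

-¥87.875 billion

Discount-window loan ¥78 billion: reserves +¥78B, deposits 0.
Government account inflow ¥82.5 billion: reserves −¥82.5B, deposits −¥82.5B.
OMO sale (to banks) ¥87.5 billion: reserves −¥87.5B, deposits 0.
Totals: Δreserves = −¥92B, Δdeposits = −¥82.5B.
Δrequired reserves = 5% × −¥82.5B = −¥4.125B.
Δexcess reserves = Δreserves − Δrequired = −¥92B − (−¥4.125B) = -¥87.875 billion.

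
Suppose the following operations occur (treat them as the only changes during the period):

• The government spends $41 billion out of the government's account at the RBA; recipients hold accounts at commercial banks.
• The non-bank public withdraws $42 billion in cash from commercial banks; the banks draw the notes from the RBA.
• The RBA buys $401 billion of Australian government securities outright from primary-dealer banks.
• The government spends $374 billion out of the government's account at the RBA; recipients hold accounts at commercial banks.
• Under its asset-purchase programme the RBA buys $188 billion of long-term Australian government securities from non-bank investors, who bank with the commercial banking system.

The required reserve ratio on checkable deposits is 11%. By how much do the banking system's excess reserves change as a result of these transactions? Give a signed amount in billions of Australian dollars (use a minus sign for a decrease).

Government spending $41 billion: reserves +$41B, deposits +$41B.
Currency withdrawal $42 billion: reserves −$42B, deposits −$42B.
OMO purchase (from banks) $401 billion: reserves +$401B, deposits 0.
Government spending $374 billion: reserves +$374B, deposits +$374B.
Asset purchase (from non-banks) $188 billion: reserves +$188B, deposits +$188B.
Totals: Δreserves = +$962B, Δdeposits = +$561B.
Δrequired reserves = 11% × +$561B = +$61.71B.
Δexcess reserves = Δreserves − Δrequired = +$962B − (+$61.71B) = +$900.29 billion.

+$900.29 billion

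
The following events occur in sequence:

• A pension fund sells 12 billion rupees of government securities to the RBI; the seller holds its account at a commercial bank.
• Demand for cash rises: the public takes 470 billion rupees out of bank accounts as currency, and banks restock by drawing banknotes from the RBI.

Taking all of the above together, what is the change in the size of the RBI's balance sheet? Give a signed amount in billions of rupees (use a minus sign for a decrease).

+12 billion

Asset purchase (from non-banks) 12 billion rupees: an RBI asset is acquired → +12B.
Currency withdrawal 470 billion rupees: only the composition of liabilities changes → 0.
Net: 12 + 0 = +12 billion.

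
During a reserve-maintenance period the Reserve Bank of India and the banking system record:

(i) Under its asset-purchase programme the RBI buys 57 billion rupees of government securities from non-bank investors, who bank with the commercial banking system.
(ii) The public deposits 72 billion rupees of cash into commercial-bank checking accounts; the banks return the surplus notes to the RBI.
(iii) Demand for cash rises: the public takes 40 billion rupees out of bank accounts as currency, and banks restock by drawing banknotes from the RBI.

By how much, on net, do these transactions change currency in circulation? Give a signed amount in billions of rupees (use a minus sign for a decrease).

-32 billion

RBI balance sheet:
  Assets:      Securities +57B
  Liabilities: Bank reserves +89B, Currency in circulation −32B
Commercial banking system:
  Assets:      Reserves at CB +89B
  Liabilities: Checkable deposits +89B
So the change in currency in circulation is -32 billion.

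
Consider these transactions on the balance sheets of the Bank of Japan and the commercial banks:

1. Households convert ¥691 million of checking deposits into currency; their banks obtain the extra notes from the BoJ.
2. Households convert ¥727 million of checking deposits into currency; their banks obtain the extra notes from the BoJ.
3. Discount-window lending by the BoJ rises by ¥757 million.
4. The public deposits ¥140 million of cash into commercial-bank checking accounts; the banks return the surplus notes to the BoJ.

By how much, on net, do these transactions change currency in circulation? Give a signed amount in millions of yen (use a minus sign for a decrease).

+¥1278 million

Currency withdrawal ¥691 million: notes leave the central bank → +¥691M.
Currency withdrawal ¥727 million: notes leave the central bank → +¥727M.
Discount-window loan ¥757 million: no currency enters or leaves circulation → 0.
Currency deposit ¥140 million: notes return to the central bank → −¥140M.
Net: 691 + 727 + 0 − 140 = +¥1278 million.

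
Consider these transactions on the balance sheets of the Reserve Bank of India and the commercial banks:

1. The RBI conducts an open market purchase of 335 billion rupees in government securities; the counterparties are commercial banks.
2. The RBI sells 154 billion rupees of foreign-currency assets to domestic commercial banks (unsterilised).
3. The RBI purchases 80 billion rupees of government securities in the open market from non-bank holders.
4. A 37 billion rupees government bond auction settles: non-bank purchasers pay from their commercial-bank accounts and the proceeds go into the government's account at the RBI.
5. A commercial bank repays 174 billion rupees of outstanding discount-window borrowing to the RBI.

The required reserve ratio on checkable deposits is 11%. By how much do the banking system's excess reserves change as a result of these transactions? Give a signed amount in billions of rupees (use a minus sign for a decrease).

+45.27 billion

OMO purchase (from banks) 335 billion rupees: reserves +335B, deposits 0.
FX sale 154 billion rupees: reserves −154B, deposits 0.
Asset purchase (from non-banks) 80 billion rupees: reserves +80B, deposits +80B.
Government account inflow 37 billion rupees: reserves −37B, deposits −37B.
Discount-window repayment 174 billion rupees: reserves −174B, deposits 0.
Totals: Δreserves = +50B, Δdeposits = +43B.
Δrequired reserves = 11% × +43B = +4.73B.
Δexcess reserves = Δreserves − Δrequired = +50B − (+4.73B) = +45.27 billion.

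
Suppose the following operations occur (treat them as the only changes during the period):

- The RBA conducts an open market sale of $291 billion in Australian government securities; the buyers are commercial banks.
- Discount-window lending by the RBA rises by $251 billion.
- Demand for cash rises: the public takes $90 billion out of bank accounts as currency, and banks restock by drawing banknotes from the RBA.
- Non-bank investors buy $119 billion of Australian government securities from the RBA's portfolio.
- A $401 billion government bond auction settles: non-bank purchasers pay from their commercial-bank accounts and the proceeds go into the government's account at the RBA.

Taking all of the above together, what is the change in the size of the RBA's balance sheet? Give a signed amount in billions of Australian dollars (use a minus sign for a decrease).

OMO sale (to banks) $291 billion: an RBA asset is shed → −$291B.
Discount-window loan $251 billion: an RBA asset is acquired → +$251B.
Currency withdrawal $90 billion: only the composition of liabilities changes → 0.
Asset sale (to non-banks) $119 billion: an RBA asset is shed → −$119B.
Government account inflow $401 billion: only the composition of liabilities changes → 0.
Net: −291 + 251 + 0 − 119 + 0 = -$159 billion.

-$159 billion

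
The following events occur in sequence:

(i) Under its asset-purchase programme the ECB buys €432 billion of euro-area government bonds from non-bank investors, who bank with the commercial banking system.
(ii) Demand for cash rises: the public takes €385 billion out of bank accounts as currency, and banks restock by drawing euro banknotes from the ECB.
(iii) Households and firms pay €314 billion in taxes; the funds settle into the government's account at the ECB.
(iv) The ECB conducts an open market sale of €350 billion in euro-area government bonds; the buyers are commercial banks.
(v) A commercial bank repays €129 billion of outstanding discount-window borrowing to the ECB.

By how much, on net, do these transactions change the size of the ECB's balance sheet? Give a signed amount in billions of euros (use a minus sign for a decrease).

ECB balance sheet:
  Assets:      Securities +€82B, Loans to banks −€129B
  Liabilities: Bank reserves −€746B, Currency in circulation +€385B, Government deposits +€314B
Change in total ECB assets = -€47 billion.

-€47 billion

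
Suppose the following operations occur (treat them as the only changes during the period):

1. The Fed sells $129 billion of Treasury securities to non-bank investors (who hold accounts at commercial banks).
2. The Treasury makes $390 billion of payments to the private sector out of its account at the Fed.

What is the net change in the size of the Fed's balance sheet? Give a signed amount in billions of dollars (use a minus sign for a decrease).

-$129 billion

Asset sale (to non-banks) $129 billion: a Fed asset is shed → −$129B.
Government spending $390 billion: only the composition of liabilities changes → 0.
Net: −129 + 0 = -$129 billion.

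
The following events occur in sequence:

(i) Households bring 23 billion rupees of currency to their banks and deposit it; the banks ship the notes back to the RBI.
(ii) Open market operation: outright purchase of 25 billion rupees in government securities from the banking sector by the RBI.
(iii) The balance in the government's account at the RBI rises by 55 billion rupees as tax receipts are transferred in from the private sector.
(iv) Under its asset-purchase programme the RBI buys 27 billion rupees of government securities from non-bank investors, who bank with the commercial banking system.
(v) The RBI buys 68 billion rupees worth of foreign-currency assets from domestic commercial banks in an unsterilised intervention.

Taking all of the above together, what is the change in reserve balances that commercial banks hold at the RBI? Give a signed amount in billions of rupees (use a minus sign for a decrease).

RBI balance sheet:
  Assets:      Securities +52B, Foreign assets +68B
  Liabilities: Bank reserves +88B, Currency in circulation −23B, Government deposits +55B
Commercial banking system:
  Assets:      Reserves at CB +88B, Securities −25B, Foreign assets −68B
  Liabilities: Checkable deposits −5B
So the change in reserve balances that commercial banks hold at the RBI is +88 billion.

+88 billion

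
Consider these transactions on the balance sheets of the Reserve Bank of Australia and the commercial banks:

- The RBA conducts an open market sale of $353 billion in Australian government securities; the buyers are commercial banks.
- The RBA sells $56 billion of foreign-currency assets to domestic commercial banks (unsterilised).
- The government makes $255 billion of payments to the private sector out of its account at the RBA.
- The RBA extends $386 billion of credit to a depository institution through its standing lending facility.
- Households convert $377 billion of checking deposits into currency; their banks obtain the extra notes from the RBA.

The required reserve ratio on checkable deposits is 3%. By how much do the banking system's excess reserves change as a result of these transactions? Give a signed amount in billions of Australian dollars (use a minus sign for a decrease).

-$141.34 billion

OMO sale (to banks) $353 billion: reserves −$353B, deposits 0.
FX sale $56 billion: reserves −$56B, deposits 0.
Government spending $255 billion: reserves +$255B, deposits +$255B.
Discount-window loan $386 billion: reserves +$386B, deposits 0.
Currency withdrawal $377 billion: reserves −$377B, deposits −$377B.
Totals: Δreserves = −$145B, Δdeposits = −$122B.
Δrequired reserves = 3% × −$122B = −$3.66B.
Δexcess reserves = Δreserves − Δrequired = −$145B − (−$3.66B) = -$141.34 billion.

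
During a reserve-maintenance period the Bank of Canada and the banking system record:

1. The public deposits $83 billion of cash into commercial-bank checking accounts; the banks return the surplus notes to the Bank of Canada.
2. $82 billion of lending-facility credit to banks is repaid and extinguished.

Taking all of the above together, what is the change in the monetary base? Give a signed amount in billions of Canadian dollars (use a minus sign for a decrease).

-$82 billion

Bank of Canada balance sheet:
  Assets:      Loans to banks −$82B
  Liabilities: Bank reserves +$1B, Currency in circulation −$83B
Monetary base = currency + reserves: −$83B + (+$1B) = -$82 billion.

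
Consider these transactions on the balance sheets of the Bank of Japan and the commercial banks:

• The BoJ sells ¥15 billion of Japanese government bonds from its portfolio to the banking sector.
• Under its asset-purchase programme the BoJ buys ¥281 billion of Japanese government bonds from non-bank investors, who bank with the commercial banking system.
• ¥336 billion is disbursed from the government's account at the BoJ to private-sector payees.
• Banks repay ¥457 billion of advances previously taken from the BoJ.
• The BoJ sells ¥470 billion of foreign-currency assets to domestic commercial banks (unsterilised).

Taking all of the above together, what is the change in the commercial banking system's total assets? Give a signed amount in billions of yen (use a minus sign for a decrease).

+¥160 billion

OMO sale (to banks) ¥15 billion: just an asset swap on bank balance sheets → 0.
Asset purchase (from non-banks) ¥281 billion: bank balance sheets expand → +¥281B.
Government spending ¥336 billion: bank balance sheets expand → +¥336B.
Discount-window repayment ¥457 billion: bank balance sheets shrink → −¥457B.
FX sale ¥470 billion: just an asset swap on bank balance sheets → 0.
Net: 0 + 281 + 336 − 457 + 0 = +¥160 billion.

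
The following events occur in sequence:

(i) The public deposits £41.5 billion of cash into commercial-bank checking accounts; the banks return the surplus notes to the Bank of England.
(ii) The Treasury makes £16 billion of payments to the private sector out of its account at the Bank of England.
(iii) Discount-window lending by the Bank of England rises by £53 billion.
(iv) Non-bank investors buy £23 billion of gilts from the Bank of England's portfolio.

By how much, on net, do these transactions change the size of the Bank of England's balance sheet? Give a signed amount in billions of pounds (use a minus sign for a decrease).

Bank of England balance sheet:
  Assets:      Securities −£23B, Loans to banks +£53B
  Liabilities: Bank reserves +£87.5B, Currency in circulation −£41.5B, Government deposits −£16B
Commercial banking system:
  Assets:      Reserves at CB +£87.5B
  Liabilities: Checkable deposits +£34.5B, Borrowings from CB +£53B
Change in total Bank of England assets = +£30 billion.

+£30 billion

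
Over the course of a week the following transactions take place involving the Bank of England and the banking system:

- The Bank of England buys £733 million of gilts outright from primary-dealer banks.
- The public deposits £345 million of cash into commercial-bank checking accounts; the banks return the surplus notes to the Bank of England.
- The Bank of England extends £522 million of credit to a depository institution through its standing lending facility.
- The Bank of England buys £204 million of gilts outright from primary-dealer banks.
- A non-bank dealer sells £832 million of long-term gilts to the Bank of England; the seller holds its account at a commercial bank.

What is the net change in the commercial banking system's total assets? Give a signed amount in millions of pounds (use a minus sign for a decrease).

Bank of England balance sheet:
  Assets:      Securities +£1769M, Loans to banks +£522M
  Liabilities: Bank reserves +£2636M, Currency in circulation −£345M
Commercial banking system:
  Assets:      Reserves at CB +£2636M, Securities −£937M
  Liabilities: Checkable deposits +£1177M, Borrowings from CB +£522M
Change in total bank assets = +£1699 million.

+£1699 million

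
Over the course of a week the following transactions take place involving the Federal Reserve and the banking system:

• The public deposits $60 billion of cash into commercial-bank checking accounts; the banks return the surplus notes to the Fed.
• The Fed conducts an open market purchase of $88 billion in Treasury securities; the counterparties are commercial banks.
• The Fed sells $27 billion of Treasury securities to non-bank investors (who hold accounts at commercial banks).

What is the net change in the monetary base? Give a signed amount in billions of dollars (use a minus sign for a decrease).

Currency deposit $60 billion: just a shift between currency and reserves — both are base money → 0.
OMO purchase (from banks) $88 billion: Fed balance sheet expands → +$88B.
Asset sale (to non-banks) $27 billion: Fed balance sheet contracts → −$27B.
Net: 0 + 88 − 27 = +$61 billion.

+$61 billion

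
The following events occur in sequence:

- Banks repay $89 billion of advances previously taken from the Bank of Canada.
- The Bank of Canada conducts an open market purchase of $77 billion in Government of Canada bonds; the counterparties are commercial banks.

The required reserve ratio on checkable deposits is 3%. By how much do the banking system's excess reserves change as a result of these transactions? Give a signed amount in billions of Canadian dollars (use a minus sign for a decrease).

-$12 billion

Discount-window repayment $89 billion: reserves −$89B, deposits 0.
OMO purchase (from banks) $77 billion: reserves +$77B, deposits 0.
Totals: Δreserves = −$12B, Δdeposits = 0.
Δrequired reserves = 3% × 0 = 0.
Δexcess reserves = Δreserves − Δrequired = −$12B − (0) = -$12 billion.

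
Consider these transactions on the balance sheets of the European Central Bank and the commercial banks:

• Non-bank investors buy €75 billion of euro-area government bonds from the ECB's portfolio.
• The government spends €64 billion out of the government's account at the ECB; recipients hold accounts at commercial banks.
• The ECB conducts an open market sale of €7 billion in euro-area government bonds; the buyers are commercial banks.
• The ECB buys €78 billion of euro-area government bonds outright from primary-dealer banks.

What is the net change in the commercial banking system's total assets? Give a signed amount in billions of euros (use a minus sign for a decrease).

ECB balance sheet:
  Assets:      Securities −€4B
  Liabilities: Bank reserves +€60B, Government deposits −€64B
Commercial banking system:
  Assets:      Reserves at CB +€60B, Securities −€71B
  Liabilities: Checkable deposits −€11B
Change in total bank assets = -€11 billion.

-€11 billion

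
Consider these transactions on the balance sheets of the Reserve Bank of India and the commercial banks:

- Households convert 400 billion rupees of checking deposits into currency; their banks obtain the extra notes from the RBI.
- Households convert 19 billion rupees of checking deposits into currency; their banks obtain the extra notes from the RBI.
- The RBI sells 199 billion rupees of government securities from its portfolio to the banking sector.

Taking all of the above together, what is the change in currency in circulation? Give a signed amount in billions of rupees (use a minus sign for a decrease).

+419 billion

RBI balance sheet:
  Assets:      Securities −199B
  Liabilities: Bank reserves −618B, Currency in circulation +419B
So the change in currency in circulation is +419 billion.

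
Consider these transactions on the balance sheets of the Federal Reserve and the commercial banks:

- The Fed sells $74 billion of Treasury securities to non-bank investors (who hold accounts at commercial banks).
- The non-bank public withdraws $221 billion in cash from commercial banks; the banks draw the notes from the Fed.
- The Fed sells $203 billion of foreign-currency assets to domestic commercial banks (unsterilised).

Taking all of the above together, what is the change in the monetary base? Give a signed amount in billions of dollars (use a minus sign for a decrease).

-$277 billion

Asset sale (to non-banks) $74 billion: Fed balance sheet contracts → −$74B.
Currency withdrawal $221 billion: just a shift between currency and reserves — both are base money → 0.
FX sale $203 billion: Fed balance sheet contracts → −$203B.
Net: −74 + 0 − 203 = -$277 billion.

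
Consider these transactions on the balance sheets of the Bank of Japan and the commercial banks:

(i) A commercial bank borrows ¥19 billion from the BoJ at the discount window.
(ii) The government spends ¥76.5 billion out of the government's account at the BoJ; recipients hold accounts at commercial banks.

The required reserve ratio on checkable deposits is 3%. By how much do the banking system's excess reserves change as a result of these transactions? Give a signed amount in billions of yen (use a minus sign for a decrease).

Discount-window loan ¥19 billion: reserves +¥19B, deposits 0.
Government spending ¥76.5 billion: reserves +¥76.5B, deposits +¥76.5B.
Totals: Δreserves = +¥95.5B, Δdeposits = +¥76.5B.
Δrequired reserves = 3% × +¥76.5B = +¥2.295B.
Δexcess reserves = Δreserves − Δrequired = +¥95.5B − (+¥2.295B) = +¥93.205 billion.

+¥93.205 billion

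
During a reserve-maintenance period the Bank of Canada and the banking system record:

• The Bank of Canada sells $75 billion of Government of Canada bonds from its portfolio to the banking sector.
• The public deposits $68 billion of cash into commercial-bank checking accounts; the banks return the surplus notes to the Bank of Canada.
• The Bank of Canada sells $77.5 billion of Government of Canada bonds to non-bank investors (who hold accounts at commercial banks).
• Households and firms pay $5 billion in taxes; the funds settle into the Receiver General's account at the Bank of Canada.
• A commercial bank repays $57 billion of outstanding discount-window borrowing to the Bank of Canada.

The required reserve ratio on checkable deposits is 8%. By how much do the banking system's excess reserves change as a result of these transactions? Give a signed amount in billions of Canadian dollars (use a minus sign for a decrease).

OMO sale (to banks) $75 billion: reserves −$75B, deposits 0.
Currency deposit $68 billion: reserves +$68B, deposits +$68B.
Asset sale (to non-banks) $77.5 billion: reserves −$77.5B, deposits −$77.5B.
Government account inflow $5 billion: reserves −$5B, deposits −$5B.
Discount-window repayment $57 billion: reserves −$57B, deposits 0.
Totals: Δreserves = −$146.5B, Δdeposits = −$14.5B.
Δrequired reserves = 8% × −$14.5B = −$1.16B.
Δexcess reserves = Δreserves − Δrequired = −$146.5B − (−$1.16B) = -$145.34 billion.

-$145.34 billion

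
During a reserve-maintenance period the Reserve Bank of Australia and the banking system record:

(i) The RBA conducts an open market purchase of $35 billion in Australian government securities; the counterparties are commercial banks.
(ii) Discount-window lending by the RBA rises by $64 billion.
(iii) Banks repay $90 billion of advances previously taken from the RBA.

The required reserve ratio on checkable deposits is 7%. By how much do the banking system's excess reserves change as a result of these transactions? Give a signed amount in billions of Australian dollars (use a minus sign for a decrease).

OMO purchase (from banks) $35 billion: reserves +$35B, deposits 0.
Discount-window loan $64 billion: reserves +$64B, deposits 0.
Discount-window repayment $90 billion: reserves −$90B, deposits 0.
Totals: Δreserves = +$9B, Δdeposits = 0.
Δrequired reserves = 7% × 0 = 0.
Δexcess reserves = Δreserves − Δrequired = +$9B − (0) = +$9 billion.

+$9 billion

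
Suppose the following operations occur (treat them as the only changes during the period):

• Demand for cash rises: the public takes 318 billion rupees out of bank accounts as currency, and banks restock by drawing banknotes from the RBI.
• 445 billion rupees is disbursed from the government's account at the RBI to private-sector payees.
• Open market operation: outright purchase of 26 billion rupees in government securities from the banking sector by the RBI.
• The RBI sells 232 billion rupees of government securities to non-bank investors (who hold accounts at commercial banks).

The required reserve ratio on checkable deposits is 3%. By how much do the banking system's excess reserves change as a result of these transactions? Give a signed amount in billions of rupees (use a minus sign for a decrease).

-75.85 billion

Currency withdrawal 318 billion rupees: reserves −318B, deposits −318B.
Government spending 445 billion rupees: reserves +445B, deposits +445B.
OMO purchase (from banks) 26 billion rupees: reserves +26B, deposits 0.
Asset sale (to non-banks) 232 billion rupees: reserves −232B, deposits −232B.
Totals: Δreserves = −79B, Δdeposits = −105B.
Δrequired reserves = 3% × −105B = −3.15B.
Δexcess reserves = Δreserves − Δrequired = −79B − (−3.15B) = -75.85 billion.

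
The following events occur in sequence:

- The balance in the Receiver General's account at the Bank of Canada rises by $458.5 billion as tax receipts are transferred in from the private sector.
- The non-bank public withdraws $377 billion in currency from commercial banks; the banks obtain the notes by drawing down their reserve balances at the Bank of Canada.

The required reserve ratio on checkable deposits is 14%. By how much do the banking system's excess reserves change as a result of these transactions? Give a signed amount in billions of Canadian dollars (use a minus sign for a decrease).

Government account inflow $458.5 billion: reserves −$458.5B, deposits −$458.5B.
Currency withdrawal $377 billion: reserves −$377B, deposits −$377B.
Totals: Δreserves = −$835.5B, Δdeposits = −$835.5B.
Δrequired reserves = 14% × −$835.5B = −$116.97B.
Δexcess reserves = Δreserves − Δrequired = −$835.5B − (−$116.97B) = -$718.53 billion.

-$718.53 billion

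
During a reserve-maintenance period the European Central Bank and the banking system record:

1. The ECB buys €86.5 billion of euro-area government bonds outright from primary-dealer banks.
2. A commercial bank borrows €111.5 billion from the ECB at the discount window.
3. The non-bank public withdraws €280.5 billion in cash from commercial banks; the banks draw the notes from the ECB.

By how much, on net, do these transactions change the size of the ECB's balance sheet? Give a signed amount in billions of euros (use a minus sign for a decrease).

ECB balance sheet:
  Assets:      Securities +€86.5B, Loans to banks +€111.5B
  Liabilities: Bank reserves −€82.5B, Currency in circulation +€280.5B
Commercial banking system:
  Assets:      Reserves at CB −€82.5B, Securities −€86.5B
  Liabilities: Checkable deposits −€280.5B, Borrowings from CB +€111.5B
Change in total ECB assets = +€198 billion.

+€198 billion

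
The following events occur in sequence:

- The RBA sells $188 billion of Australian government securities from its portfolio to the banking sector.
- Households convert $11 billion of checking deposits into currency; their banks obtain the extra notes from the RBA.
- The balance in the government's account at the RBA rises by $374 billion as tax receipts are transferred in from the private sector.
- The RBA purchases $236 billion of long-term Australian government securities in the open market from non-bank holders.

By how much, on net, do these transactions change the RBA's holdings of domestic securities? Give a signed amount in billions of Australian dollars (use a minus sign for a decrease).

OMO sale (to banks) $188 billion: securities removed from the RBA's portfolio → −$188B.
Currency withdrawal $11 billion: the RBA's securities portfolio is untouched → 0.
Government account inflow $374 billion: the RBA's securities portfolio is untouched → 0.
Asset purchase (from non-banks) $236 billion: securities added to the RBA's portfolio → +$236B.
Net: −188 + 0 + 0 + 236 = +$48 billion.

+$48 billion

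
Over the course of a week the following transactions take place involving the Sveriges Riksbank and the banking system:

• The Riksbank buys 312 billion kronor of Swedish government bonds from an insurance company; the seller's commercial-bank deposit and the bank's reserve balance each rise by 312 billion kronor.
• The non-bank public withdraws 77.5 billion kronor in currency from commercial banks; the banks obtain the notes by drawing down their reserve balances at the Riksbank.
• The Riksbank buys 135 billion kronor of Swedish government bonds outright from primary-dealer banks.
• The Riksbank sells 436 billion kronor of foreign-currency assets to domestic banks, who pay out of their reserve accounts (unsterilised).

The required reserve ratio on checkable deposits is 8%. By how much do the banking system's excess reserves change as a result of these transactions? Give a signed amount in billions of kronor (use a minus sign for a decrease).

Asset purchase (from non-banks) 312 billion kronor: reserves +312B, deposits +312B.
Currency withdrawal 77.5 billion kronor: reserves −77.5B, deposits −77.5B.
OMO purchase (from banks) 135 billion kronor: reserves +135B, deposits 0.
FX sale 436 billion kronor: reserves −436B, deposits 0.
Totals: Δreserves = −66.5B, Δdeposits = +234.5B.
Δrequired reserves = 8% × +234.5B = +18.76B.
Δexcess reserves = Δreserves − Δrequired = −66.5B − (+18.76B) = -85.26 billion.

-85.26 billion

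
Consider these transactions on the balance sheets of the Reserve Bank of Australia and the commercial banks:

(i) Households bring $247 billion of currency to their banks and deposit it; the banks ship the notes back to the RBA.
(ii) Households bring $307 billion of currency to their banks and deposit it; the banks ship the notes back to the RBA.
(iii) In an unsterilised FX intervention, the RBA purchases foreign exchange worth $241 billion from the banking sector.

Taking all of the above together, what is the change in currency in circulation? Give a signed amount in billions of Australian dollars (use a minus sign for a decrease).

-$554 billion

RBA balance sheet:
  Assets:      Foreign assets +$241B
  Liabilities: Bank reserves +$795B, Currency in circulation −$554B
Commercial banking system:
  Assets:      Reserves at CB +$795B, Foreign assets −$241B
  Liabilities: Checkable deposits +$554B
So the change in currency in circulation is -$554 billion.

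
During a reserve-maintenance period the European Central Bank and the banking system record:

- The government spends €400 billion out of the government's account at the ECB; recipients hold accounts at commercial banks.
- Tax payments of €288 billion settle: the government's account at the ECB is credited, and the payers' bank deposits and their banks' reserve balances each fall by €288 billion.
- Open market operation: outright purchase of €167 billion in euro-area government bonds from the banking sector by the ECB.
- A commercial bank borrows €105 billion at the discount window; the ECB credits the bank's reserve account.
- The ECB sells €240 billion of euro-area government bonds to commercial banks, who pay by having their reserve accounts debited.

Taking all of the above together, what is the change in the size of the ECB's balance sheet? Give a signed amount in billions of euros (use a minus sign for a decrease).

ECB balance sheet:
  Assets:      Securities −€73B, Loans to banks +€105B
  Liabilities: Bank reserves +€144B, Government deposits −€112B
Commercial banking system:
  Assets:      Reserves at CB +€144B, Securities +€73B
  Liabilities: Checkable deposits +€112B, Borrowings from CB +€105B
Change in total ECB assets = +€32 billion.

+€32 billion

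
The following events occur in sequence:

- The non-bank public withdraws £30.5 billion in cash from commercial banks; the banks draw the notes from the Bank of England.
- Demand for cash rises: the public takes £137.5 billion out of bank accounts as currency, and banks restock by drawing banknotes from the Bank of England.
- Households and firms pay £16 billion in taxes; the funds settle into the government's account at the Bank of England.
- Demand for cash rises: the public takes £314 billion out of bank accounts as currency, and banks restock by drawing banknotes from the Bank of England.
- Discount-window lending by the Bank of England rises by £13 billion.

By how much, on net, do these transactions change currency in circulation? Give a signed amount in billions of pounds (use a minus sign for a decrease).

Currency withdrawal £30.5 billion: notes leave the central bank → +£30.5B.
Currency withdrawal £137.5 billion: notes leave the central bank → +£137.5B.
Government account inflow £16 billion: no currency enters or leaves circulation → 0.
Currency withdrawal £314 billion: notes leave the central bank → +£314B.
Discount-window loan £13 billion: no currency enters or leaves circulation → 0.
Net: 30.5 + 137.5 + 0 + 314 + 0 = +£482 billion.

+£482 billion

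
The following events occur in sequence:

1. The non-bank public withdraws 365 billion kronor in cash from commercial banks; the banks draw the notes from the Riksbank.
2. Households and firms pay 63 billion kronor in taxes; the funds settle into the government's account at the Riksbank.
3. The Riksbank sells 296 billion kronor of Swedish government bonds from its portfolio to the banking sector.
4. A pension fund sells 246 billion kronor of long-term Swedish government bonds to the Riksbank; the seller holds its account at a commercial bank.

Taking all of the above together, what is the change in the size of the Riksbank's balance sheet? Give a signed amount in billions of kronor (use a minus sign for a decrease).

Currency withdrawal 365 billion kronor: only the composition of liabilities changes → 0.
Government account inflow 63 billion kronor: only the composition of liabilities changes → 0.
OMO sale (to banks) 296 billion kronor: a Riksbank asset is shed → −296B.
Asset purchase (from non-banks) 246 billion kronor: a Riksbank asset is acquired → +246B.
Net: 0 + 0 − 296 + 246 = -50 billion.

-50 billion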